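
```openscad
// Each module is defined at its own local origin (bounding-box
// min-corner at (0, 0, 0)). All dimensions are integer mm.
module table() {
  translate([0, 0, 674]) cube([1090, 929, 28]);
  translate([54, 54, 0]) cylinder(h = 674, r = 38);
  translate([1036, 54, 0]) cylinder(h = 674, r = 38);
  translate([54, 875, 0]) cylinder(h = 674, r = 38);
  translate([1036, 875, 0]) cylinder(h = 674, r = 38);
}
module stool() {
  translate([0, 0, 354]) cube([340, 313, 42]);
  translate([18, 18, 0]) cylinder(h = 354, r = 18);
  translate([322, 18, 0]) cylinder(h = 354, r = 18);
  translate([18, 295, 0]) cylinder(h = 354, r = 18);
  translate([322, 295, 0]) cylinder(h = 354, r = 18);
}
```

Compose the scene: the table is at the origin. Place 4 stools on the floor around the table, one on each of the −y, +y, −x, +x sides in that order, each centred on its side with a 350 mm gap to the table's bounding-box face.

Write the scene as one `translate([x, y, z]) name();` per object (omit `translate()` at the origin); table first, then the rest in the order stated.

table();
translate([375, -663, 0]) stool();
translate([375, 1279, 0]) stool();
translate([-690, 308, 0]) stool();
translate([1440, 308, 0]) stool();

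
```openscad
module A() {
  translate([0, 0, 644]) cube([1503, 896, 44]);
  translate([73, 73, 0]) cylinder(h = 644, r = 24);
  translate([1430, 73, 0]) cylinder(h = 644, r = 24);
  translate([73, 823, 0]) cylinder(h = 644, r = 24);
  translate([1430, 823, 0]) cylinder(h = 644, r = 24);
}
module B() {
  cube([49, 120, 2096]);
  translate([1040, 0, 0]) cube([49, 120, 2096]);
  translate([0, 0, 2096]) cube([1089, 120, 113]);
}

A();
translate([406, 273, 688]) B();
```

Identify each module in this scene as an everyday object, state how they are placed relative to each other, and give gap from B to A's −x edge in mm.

A is a table. B is a door frame. The door frame is on top of the table. The gap from the door frame to the table's −x edge is 406 mm.

The door frame's min-x is at 406; the table's min-x is 0; gap = 406 mm.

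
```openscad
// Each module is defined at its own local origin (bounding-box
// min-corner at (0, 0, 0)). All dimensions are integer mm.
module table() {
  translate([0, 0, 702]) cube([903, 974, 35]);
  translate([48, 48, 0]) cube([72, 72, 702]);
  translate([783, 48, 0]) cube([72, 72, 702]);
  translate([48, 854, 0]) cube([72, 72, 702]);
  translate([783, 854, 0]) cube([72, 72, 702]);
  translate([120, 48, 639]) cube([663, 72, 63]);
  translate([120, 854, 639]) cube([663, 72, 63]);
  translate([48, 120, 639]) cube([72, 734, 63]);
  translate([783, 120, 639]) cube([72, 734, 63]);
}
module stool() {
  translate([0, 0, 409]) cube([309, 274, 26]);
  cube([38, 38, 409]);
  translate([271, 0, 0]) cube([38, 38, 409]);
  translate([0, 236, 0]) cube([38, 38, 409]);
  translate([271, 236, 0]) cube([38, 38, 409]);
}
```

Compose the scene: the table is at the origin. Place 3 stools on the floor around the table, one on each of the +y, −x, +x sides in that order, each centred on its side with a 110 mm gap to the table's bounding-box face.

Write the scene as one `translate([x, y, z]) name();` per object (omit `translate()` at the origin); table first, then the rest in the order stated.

table();
translate([297, 1084, 0]) stool();
translate([-419, 350, 0]) stool();
translate([1013, 350, 0]) stool();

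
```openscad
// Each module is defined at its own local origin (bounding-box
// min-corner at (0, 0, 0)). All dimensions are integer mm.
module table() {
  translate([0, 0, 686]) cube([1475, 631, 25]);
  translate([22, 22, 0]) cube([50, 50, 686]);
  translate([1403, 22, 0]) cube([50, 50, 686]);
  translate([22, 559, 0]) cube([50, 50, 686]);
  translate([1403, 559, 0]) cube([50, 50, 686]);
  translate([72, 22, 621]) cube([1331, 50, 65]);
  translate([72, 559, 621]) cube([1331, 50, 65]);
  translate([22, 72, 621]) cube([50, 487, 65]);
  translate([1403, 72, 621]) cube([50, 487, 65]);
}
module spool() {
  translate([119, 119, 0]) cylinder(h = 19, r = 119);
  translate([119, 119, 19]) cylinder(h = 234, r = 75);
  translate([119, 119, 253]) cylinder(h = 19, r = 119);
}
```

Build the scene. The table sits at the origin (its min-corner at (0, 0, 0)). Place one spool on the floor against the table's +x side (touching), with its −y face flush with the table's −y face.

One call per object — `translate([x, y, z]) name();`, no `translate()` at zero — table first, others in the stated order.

table();
translate([1475, 0, 0]) spool();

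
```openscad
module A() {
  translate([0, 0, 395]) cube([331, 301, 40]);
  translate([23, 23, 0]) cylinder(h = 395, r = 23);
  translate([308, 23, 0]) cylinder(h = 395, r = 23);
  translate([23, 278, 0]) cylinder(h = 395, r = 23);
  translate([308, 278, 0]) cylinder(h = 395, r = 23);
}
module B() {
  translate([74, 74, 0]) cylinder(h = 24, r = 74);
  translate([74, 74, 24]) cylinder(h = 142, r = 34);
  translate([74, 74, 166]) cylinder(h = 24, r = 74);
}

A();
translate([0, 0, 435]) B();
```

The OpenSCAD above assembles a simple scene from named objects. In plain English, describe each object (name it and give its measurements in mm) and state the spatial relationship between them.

A is a four-legged stool. The seat is 331×301 mm, 40 mm thick, top at z = 435 mm. It stands on four round legs, each 46 mm in diameter, from z = 0 to the seat underside, each leg's axis is inset half a diameter from the nearest pair of seat edges (so the leg's bounding box is flush with the corner).

B is a spool: two coaxial disc flanges of radius 74 mm and thickness 24 mm, joined by a core cylinder of radius 34 mm and height 142 mm. The lower flange rests on z = 0 and the three cylinders share a vertical axis.

The spool is on top of the stool.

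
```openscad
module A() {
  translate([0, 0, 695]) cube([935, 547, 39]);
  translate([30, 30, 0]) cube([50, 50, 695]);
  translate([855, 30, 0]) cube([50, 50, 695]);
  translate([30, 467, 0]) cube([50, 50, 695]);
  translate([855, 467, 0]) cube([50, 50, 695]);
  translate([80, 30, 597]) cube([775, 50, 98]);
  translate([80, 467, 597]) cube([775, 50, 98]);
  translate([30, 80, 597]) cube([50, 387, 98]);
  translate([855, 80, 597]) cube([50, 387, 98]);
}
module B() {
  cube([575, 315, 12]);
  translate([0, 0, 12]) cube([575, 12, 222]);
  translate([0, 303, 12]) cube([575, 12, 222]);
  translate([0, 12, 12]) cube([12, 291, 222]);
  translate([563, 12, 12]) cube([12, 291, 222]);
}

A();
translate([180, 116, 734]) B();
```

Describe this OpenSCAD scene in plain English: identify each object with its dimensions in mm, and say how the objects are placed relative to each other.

A is a table with a 935×547 mm rectangular top, 39 mm thick, top surface at z = 734 mm, supported by four 50×50 mm square legs, each inset 30 mm from the nearest pair of top edges, running from the floor. Four apron rails, 50 mm thick and 98 mm tall, run between adjacent legs with their top edges flush with the underside of the top and their outer faces flush with the legs' outer faces.

B is an open storage box with external size 575×315×234 mm and wall thickness 12 mm (the base is also 12 mm thick). The base covers the whole footprint; the four walls stand on the base, with the y-facing walls full-width and the x-facing walls fitting between their inner faces.

The open box is on top of the table, centred.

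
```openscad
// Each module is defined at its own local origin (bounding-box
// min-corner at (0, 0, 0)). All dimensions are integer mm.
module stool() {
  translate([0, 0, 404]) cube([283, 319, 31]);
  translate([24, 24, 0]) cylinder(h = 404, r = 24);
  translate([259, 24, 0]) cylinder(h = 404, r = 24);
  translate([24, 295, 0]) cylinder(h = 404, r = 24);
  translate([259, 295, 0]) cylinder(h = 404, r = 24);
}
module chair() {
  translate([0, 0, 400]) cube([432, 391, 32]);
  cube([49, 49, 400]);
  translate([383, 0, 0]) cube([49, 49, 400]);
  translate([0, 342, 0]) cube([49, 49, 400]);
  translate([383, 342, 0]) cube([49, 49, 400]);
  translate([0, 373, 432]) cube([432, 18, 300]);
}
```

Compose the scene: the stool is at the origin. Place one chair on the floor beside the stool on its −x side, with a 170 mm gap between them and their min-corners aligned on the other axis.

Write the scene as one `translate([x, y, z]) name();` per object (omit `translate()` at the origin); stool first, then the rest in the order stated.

stool();
translate([-602, 0, 0]) chair();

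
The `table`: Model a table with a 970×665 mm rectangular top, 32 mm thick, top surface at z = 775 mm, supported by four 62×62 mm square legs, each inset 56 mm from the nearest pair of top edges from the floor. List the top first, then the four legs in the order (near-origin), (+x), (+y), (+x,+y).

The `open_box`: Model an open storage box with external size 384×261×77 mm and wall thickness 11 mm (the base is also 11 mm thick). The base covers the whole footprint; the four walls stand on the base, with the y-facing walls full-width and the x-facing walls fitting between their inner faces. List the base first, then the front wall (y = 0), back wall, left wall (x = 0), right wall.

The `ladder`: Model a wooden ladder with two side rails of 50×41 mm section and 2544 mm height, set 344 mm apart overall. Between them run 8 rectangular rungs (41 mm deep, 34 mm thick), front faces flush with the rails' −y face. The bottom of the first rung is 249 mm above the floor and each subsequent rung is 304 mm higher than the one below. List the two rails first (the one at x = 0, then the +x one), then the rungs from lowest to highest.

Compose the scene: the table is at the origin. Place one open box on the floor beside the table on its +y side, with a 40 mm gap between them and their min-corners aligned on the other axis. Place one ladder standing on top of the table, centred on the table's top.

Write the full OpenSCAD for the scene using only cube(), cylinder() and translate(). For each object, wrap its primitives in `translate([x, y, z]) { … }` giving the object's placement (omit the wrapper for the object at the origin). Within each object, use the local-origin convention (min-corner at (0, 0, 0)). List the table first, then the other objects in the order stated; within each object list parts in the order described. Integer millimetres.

translate([0, 0, 743]) cube([970, 665, 32]);
translate([56, 56, 0]) cube([62, 62, 743]);
translate([852, 56, 0]) cube([62, 62, 743]);
translate([56, 547, 0]) cube([62, 62, 743]);
translate([852, 547, 0]) cube([62, 62, 743]);
translate([0, 705, 0]) {
  cube([384, 261, 11]);
  translate([0, 0, 11]) cube([384, 11, 66]);
  translate([0, 250, 11]) cube([384, 11, 66]);
  translate([0, 11, 11]) cube([11, 239, 66]);
  translate([373, 11, 11]) cube([11, 239, 66]);
}
translate([313, 312, 775]) {
  cube([50, 41, 2544]);
  translate([294, 0, 0]) cube([50, 41, 2544]);
  translate([50, 0, 249]) cube([244, 41, 34]);
  translate([50, 0, 553]) cube([244, 41, 34]);
  translate([50, 0, 857]) cube([244, 41, 34]);
  translate([50, 0, 1161]) cube([244, 41, 34]);
  translate([50, 0, 1465]) cube([244, 41, 34]);
  translate([50, 0, 1769]) cube([244, 41, 34]);
  translate([50, 0, 2073]) cube([244, 41, 34]);
  translate([50, 0, 2377]) cube([244, 41, 34]);
}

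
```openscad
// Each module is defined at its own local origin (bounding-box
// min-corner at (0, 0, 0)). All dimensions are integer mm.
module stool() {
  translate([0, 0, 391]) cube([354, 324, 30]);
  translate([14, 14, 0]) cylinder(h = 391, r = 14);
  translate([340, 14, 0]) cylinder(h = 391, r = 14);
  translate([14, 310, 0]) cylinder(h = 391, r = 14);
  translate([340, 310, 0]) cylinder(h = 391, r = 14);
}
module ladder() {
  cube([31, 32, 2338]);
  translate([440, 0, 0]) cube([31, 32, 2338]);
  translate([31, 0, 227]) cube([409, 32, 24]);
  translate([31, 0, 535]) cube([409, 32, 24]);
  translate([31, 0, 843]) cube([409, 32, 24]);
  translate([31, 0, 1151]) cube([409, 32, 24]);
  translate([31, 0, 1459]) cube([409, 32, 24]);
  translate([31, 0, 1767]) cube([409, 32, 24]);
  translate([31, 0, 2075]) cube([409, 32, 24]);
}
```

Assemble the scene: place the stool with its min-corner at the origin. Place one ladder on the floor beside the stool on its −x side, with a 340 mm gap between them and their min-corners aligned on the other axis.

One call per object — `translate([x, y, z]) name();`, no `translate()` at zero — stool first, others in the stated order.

stool();
translate([-811, 0, 0]) ladder();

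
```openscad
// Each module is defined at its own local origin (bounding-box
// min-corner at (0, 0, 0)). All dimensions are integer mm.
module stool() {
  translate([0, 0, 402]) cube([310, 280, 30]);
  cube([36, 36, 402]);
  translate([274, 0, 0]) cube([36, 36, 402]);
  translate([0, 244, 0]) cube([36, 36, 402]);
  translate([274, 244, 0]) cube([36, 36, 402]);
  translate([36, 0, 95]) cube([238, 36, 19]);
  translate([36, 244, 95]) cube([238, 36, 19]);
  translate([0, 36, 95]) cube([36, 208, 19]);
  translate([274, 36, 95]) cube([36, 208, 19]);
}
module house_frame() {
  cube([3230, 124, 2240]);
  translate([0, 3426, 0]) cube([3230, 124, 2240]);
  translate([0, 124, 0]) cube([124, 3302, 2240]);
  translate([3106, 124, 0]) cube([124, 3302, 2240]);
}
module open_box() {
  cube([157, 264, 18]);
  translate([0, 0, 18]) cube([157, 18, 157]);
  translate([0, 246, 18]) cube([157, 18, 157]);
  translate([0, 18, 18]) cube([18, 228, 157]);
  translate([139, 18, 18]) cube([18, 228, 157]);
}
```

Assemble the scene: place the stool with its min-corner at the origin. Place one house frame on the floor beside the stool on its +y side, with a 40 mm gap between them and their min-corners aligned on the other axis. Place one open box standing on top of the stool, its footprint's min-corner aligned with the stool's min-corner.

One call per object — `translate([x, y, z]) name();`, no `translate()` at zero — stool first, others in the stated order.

stool();
translate([0, 320, 0]) house_frame();
translate([0, 0, 432]) open_box();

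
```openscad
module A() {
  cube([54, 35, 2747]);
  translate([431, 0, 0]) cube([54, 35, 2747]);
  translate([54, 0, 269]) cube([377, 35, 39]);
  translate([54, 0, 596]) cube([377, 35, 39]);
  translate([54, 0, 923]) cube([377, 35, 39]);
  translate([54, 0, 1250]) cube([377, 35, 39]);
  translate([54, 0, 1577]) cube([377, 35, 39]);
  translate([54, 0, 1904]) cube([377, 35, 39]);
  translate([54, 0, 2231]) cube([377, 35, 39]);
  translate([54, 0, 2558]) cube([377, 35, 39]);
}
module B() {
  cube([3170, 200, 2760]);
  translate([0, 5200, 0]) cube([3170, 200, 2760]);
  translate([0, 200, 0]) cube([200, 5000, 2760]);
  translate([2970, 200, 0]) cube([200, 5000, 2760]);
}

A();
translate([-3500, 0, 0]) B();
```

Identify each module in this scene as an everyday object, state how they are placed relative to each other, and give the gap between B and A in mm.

A is a ladder. B is a house frame. The house frame is on the floor beside the ladder on its −x side. The gap between the house frame and the ladder is 330 mm.

The house frame's nearest face is 330 mm from the ladder's −x face.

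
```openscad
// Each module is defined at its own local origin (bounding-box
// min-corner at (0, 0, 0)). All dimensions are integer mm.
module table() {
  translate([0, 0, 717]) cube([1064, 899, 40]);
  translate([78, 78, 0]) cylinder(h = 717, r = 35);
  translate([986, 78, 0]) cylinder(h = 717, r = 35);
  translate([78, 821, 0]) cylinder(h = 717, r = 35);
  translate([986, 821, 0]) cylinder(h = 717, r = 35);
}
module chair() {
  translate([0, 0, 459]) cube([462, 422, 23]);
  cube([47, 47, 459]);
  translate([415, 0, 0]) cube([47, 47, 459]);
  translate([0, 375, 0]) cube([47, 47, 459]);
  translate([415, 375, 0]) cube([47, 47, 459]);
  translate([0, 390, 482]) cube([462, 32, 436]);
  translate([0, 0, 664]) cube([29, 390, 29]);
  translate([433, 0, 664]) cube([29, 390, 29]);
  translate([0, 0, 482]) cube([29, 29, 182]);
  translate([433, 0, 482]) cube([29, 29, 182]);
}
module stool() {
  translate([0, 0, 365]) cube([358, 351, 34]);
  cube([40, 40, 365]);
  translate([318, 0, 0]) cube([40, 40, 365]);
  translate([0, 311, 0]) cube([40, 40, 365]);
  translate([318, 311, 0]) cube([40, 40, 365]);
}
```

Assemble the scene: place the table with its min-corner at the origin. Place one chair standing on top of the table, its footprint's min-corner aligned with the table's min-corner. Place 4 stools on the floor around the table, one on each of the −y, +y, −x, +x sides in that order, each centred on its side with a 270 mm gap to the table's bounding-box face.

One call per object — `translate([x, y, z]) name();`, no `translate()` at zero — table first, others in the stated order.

table();
translate([0, 0, 757]) chair();
translate([353, -621, 0]) stool();
translate([353, 1169, 0]) stool();
translate([-628, 274, 0]) stool();
translate([1334, 274, 0]) stool();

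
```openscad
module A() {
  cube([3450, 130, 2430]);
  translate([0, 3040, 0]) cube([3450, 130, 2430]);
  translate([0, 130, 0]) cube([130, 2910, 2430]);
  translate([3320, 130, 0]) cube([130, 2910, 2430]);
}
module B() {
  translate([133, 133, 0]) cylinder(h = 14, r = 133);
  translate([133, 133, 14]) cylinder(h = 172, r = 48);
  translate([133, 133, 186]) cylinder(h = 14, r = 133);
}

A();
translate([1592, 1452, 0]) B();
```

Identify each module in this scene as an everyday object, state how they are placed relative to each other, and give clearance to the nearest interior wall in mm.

Clearances: x = 1462, y = 1322; minimum 1322 mm.

A is a house frame. B is a spool. The spool sits inside the house frame, centred. The clearance to the nearest interior wall is 1322 mm.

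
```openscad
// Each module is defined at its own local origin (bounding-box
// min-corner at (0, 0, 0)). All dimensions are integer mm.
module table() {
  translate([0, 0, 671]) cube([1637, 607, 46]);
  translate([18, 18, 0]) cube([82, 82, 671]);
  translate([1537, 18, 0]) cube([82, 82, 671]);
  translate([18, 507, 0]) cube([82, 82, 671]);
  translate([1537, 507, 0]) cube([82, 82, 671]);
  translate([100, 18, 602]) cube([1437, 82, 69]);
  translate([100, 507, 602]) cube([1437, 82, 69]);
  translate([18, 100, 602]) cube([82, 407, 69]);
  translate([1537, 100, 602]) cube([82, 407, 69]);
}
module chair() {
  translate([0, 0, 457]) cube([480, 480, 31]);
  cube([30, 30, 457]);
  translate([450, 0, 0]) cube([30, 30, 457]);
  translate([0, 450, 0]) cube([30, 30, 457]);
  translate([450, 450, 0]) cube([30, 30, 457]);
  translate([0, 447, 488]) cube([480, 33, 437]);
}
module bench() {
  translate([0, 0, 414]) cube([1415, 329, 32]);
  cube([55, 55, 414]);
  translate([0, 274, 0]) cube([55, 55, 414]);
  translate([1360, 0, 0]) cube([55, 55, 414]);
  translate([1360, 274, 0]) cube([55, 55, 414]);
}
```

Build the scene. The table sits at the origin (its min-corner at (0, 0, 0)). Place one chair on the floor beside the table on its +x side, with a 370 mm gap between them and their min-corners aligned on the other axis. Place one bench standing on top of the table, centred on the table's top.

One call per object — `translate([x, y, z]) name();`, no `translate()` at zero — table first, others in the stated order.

table();
translate([2007, 0, 0]) chair();
translate([111, 139, 717]) bench();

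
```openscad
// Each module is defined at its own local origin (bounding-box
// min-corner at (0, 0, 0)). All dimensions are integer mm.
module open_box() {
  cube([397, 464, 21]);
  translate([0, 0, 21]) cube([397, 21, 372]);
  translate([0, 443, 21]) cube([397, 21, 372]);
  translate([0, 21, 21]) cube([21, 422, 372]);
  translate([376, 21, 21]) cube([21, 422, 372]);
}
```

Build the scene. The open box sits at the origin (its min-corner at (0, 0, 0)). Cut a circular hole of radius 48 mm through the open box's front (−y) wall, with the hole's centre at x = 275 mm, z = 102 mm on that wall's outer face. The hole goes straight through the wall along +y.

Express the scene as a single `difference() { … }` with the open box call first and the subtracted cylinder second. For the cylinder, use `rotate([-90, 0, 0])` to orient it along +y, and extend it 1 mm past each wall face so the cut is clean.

difference() {
  open_box();
  translate([275, -1, 102]) rotate([-90, 0, 0]) cylinder(h = 23, r = 48);
}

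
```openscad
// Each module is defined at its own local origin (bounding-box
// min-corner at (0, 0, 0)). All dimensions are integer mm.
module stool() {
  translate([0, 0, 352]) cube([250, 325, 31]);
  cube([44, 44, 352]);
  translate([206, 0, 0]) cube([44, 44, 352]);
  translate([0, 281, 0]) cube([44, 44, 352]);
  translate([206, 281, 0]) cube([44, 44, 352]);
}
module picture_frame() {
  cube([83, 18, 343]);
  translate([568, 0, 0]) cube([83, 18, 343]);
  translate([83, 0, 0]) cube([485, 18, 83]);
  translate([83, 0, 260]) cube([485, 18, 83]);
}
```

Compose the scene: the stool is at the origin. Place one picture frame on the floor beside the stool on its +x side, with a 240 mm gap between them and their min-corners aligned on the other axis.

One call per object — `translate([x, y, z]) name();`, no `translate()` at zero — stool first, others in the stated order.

stool();
translate([490, 0, 0]) picture_frame();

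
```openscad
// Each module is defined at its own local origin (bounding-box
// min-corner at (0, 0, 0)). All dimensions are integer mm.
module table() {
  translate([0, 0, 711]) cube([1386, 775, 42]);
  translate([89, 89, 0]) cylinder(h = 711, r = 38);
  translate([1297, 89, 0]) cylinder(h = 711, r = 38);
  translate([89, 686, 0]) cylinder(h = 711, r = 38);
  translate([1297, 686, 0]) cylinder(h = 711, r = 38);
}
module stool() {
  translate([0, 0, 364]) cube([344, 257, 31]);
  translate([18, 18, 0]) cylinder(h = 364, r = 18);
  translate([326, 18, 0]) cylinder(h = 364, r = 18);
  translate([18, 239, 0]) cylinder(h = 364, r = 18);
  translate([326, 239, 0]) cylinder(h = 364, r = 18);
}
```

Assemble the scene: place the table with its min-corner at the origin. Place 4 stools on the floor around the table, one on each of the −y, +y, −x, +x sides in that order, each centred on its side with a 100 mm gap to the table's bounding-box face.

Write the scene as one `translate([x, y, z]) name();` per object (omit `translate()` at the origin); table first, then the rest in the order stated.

table();
translate([521, -357, 0]) stool();
translate([521, 875, 0]) stool();
translate([-444, 259, 0]) stool();
translate([1486, 259, 0]) stool();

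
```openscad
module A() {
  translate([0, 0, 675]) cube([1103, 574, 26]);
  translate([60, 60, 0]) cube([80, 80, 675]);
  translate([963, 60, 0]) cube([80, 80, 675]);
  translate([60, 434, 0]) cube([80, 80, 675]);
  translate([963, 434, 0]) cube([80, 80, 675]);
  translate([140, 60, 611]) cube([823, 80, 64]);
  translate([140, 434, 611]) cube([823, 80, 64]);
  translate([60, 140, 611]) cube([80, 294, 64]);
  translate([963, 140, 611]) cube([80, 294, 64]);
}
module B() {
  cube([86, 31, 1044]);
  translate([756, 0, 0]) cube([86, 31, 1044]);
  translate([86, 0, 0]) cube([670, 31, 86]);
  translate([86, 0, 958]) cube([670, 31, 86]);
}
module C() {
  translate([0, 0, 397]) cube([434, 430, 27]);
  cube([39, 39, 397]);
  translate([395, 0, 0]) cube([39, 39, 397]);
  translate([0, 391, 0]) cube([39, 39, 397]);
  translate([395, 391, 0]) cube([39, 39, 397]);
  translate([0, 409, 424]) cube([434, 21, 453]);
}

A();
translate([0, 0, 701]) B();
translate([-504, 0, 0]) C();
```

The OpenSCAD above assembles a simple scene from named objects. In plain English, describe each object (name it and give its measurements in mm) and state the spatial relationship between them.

A is a table: top 1103 mm (x) × 574 mm (y), 26 mm thick, upper face at z = 701 mm, on four 80×80 mm square legs, each inset 60 mm from the nearest pair of top edges, running from z = 0 to the bottom of the top. Four apron rails, 80 mm thick and 64 mm tall, run between adjacent legs with their top edges flush with the underside of the top and their outer faces flush with the legs' outer faces.

B is a rectangular picture frame lying in the x–z plane (depth along y). The opening is 670 mm wide (x) by 872 mm tall (z), surrounded by a border 86 mm wide on all four sides. The frame is 31 mm deep and is made of two full-height vertical stiles with two horizontal rails fitted between them.

C is a chair. The seat is a 434×430×27 mm slab with its top at z = 424 mm, on four 39×39 mm corner legs (flush with the seat edges, standing on z = 0). A flat backrest 21 mm thick, 453 mm tall, spans the full seat width and rises from the seat top along its +y edge, rear face flush with the rear of the seat.

The picture frame is on top of the table. The chair is on the floor beside the table on its −x side.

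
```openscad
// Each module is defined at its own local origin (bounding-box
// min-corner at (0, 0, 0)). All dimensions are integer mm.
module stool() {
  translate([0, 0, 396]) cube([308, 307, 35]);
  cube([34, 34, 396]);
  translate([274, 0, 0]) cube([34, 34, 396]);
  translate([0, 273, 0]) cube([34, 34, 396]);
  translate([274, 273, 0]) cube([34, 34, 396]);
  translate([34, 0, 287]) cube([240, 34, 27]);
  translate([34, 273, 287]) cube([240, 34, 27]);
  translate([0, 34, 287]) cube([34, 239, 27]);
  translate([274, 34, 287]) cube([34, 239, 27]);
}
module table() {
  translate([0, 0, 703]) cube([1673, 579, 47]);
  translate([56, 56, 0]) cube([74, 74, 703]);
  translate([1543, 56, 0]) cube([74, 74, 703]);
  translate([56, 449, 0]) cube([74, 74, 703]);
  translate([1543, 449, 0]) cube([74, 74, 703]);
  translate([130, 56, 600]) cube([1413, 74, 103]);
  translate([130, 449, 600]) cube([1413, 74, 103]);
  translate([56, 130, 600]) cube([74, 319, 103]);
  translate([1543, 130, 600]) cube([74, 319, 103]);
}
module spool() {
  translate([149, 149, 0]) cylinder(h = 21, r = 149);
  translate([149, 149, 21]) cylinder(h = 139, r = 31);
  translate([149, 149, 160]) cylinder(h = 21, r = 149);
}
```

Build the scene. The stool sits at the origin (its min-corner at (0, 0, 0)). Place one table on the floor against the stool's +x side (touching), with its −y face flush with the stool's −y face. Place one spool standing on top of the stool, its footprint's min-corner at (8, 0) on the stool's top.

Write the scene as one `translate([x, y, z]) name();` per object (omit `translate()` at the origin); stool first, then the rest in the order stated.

stool();
translate([308, 0, 0]) table();
translate([8, 0, 431]) spool();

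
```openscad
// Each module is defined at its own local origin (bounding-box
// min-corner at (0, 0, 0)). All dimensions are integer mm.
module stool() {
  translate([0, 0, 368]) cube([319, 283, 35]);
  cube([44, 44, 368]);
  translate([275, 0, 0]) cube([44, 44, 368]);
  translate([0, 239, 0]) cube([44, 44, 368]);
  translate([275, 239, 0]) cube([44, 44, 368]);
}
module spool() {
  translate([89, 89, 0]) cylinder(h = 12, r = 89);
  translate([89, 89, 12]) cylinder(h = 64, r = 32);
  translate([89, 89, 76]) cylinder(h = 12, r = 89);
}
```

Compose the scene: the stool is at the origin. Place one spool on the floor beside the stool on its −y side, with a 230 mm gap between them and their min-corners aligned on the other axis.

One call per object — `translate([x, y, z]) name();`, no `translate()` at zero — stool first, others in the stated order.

stool();
translate([0, -408, 0]) spool();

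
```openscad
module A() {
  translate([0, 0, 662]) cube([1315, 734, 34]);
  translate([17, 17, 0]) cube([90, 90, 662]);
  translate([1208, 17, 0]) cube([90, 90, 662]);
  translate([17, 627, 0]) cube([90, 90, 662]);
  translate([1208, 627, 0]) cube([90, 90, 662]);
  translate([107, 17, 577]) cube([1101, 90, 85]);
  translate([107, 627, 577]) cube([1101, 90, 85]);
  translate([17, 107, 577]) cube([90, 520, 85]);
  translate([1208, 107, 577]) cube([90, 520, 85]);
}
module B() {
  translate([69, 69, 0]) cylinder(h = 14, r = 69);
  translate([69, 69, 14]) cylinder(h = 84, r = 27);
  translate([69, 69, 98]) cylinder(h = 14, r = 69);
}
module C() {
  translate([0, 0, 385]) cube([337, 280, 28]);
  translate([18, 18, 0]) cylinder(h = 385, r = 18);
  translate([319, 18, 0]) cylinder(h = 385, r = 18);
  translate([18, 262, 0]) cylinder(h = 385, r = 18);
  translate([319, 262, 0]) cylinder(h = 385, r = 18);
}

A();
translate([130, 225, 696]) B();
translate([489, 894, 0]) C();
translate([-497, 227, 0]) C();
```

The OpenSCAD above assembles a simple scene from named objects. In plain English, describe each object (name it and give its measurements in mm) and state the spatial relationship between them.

A is a table: top 1315 mm (x) × 734 mm (y), 34 mm thick, upper face at z = 696 mm, on four 90×90 mm square legs, each inset 17 mm from the nearest pair of top edges, running from z = 0 to the bottom of the top. Four apron rails, 90 mm thick and 85 mm tall, run between adjacent legs with their top edges flush with the underside of the top and their outer faces flush with the legs' outer faces.

B is a spool: two coaxial disc flanges of radius 69 mm and thickness 14 mm, joined by a core cylinder of radius 27 mm and height 84 mm. The lower flange rests on z = 0 and the three cylinders share a vertical axis.

C is a simple wooden stool: a rectangular seat 337 mm (x) by 280 mm (y), 28 mm thick, top face at z = 413 mm, on four round legs, each 36 mm in diameter. The legs rest on z = 0, each leg's axis is inset half a diameter from the nearest pair of seat edges (so the leg's bounding box is flush with the corner).

The spool is on top of the table. Two stools sit around the table at the +y, −x sides.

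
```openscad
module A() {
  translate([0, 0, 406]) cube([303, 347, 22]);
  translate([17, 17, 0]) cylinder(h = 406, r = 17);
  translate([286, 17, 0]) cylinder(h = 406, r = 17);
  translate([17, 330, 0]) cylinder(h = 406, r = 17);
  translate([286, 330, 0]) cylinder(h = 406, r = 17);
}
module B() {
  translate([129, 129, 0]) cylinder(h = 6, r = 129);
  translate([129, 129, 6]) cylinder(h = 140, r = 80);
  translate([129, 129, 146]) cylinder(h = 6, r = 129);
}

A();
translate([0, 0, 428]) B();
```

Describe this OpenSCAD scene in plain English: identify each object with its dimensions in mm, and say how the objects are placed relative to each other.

A is a four-legged stool. The seat is a 303×347×22 mm slab whose top surface is at z = 428 mm; four round legs, each 34 mm in diameter, run from the floor (z = 0) to the underside of the seat, each leg's axis is inset half a diameter from the nearest pair of seat edges (so the leg's bounding box is flush with the corner).

B is a spool: two coaxial disc flanges of radius 129 mm and thickness 6 mm, joined by a core cylinder of radius 80 mm and height 140 mm. The lower flange rests on z = 0 and the three cylinders share a vertical axis.

The spool is on top of the stool.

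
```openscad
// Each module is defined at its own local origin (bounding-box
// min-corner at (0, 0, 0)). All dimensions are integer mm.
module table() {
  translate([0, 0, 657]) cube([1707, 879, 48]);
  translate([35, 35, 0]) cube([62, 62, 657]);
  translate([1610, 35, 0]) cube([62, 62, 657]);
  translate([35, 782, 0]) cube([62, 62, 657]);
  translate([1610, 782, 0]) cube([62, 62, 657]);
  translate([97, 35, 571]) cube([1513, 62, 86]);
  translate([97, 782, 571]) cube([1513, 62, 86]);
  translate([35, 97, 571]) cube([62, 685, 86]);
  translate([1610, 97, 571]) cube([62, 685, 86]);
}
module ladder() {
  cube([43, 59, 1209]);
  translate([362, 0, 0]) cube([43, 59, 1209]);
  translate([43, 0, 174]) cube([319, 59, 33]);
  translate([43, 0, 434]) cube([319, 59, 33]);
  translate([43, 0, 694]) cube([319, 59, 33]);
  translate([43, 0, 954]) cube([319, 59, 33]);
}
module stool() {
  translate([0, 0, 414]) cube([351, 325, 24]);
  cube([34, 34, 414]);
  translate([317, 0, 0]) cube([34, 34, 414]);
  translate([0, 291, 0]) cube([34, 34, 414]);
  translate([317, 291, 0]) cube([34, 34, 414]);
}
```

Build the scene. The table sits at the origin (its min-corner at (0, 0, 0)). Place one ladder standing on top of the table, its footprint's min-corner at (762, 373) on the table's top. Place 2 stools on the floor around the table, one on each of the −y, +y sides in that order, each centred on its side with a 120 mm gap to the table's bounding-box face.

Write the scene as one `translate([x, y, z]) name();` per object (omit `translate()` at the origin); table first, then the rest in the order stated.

table();
translate([762, 373, 705]) ladder();
translate([678, -445, 0]) stool();
translate([678, 999, 0]) stool();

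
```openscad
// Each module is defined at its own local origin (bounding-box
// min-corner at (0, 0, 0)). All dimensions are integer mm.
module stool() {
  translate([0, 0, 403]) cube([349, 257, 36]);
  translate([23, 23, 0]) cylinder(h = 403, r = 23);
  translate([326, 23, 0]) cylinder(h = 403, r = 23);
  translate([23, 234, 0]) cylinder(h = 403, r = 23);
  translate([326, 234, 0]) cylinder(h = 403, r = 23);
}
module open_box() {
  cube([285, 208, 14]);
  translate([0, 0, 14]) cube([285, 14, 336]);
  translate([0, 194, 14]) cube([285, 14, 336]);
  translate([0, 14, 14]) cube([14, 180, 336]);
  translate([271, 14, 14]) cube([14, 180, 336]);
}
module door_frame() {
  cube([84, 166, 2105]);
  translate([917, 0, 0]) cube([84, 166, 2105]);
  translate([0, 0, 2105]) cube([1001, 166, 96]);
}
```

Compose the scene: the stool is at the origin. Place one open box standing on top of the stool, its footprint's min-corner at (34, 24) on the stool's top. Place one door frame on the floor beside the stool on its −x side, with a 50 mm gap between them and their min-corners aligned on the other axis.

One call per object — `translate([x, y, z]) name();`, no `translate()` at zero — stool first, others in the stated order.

stool();
translate([34, 24, 439]) open_box();
translate([-1051, 0, 0]) door_frame();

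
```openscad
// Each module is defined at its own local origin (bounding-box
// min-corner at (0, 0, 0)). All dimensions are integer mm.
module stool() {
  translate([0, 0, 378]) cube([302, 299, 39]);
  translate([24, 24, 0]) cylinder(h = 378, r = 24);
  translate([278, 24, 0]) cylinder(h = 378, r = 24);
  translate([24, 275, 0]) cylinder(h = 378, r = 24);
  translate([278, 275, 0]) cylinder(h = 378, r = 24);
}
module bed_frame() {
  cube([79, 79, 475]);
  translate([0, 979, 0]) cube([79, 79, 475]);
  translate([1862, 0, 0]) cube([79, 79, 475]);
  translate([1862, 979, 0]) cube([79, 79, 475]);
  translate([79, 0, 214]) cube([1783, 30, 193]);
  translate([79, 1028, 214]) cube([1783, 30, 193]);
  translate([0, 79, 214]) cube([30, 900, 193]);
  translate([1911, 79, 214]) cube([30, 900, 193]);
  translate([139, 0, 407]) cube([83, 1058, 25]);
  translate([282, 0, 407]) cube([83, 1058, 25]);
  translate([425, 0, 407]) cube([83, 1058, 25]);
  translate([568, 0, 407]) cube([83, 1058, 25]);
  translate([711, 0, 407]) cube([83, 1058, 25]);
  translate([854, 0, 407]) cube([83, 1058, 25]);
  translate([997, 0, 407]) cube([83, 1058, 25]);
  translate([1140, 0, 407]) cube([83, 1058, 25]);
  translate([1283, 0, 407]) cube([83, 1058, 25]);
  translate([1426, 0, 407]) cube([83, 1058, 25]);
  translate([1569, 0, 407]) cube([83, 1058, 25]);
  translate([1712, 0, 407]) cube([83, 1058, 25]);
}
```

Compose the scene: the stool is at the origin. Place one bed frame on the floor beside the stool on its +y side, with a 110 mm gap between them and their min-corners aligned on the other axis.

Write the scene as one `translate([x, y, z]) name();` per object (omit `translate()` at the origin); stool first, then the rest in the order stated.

stool();
translate([0, 409, 0]) bed_frame();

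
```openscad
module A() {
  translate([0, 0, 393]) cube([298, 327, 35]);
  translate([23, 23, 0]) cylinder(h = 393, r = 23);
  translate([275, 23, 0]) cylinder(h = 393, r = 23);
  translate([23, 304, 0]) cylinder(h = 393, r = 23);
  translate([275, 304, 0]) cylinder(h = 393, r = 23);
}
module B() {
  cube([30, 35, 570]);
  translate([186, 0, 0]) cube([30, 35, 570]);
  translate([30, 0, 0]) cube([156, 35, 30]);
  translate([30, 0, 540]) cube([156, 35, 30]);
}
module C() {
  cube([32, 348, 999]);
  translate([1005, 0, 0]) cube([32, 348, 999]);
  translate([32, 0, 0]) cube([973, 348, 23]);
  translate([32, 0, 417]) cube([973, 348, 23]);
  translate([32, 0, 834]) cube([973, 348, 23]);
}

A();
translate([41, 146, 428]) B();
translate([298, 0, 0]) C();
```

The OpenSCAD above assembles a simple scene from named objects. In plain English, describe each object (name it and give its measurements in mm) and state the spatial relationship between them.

A is a four-legged stool. The seat is 298×327 mm, 35 mm thick, top at z = 428 mm. It stands on four round legs, each 46 mm in diameter, from z = 0 to the seat underside, each leg's axis is inset half a diameter from the nearest pair of seat edges (so the leg's bounding box is flush with the corner).

B is a picture frame with a 156×510 mm rectangular opening (x by z) and a uniform 30 mm border on every side. Frame depth is 35 mm along y. It is built from two vertical stiles running the full outside height and two horizontal rails spanning the gap between the stiles.

C is a bookshelf 1037 mm wide overall, 348 mm deep and 999 mm tall. The two sides are 32 mm thick vertical panels. 3 horizontal shelves of 23 mm thickness span between the inner faces of the sides; the lowest shelf sits on the floor and shelves are stacked with a clear vertical gap of 394 mm between each pair.

The picture frame is on top of the stool, centred. The bookshelf is against the stool's +x side, with their −y faces flush.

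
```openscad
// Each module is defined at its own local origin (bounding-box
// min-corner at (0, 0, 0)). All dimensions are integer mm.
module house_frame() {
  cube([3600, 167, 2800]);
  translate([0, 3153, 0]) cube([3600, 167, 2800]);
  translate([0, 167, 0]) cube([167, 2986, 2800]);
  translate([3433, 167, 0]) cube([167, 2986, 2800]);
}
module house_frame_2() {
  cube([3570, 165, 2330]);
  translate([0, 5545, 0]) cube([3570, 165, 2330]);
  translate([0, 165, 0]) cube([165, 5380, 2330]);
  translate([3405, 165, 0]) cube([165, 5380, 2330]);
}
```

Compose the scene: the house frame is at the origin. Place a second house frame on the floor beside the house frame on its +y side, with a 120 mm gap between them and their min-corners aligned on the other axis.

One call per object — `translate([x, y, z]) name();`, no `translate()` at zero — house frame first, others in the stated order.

house_frame();
translate([0, 3440, 0]) house_frame_2();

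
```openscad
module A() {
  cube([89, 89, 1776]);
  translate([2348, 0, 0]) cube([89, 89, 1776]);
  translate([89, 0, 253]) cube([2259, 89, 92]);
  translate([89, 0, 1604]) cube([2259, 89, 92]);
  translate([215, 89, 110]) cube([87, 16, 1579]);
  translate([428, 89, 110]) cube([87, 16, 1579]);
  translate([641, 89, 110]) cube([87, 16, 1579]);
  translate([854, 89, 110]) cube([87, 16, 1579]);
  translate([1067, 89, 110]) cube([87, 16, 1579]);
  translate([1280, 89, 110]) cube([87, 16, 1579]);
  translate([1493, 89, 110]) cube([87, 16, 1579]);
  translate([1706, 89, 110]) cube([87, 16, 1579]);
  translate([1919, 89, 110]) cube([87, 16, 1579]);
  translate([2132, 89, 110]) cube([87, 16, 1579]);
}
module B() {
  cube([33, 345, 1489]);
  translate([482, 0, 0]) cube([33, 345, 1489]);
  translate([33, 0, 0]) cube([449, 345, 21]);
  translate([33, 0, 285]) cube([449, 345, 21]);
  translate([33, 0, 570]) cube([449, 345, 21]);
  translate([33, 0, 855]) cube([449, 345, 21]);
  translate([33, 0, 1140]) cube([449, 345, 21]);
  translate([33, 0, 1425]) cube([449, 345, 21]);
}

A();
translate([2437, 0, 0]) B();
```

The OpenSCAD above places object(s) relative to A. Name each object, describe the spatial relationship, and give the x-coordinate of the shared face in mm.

The fence section's +x face and the bookshelf's −x face are both at x = 2437 mm.

A is a fence section. B is a bookshelf. The bookshelf is against the fence section's +x side, with their −y faces flush. The x-coordinate of the shared face is 2437 mm.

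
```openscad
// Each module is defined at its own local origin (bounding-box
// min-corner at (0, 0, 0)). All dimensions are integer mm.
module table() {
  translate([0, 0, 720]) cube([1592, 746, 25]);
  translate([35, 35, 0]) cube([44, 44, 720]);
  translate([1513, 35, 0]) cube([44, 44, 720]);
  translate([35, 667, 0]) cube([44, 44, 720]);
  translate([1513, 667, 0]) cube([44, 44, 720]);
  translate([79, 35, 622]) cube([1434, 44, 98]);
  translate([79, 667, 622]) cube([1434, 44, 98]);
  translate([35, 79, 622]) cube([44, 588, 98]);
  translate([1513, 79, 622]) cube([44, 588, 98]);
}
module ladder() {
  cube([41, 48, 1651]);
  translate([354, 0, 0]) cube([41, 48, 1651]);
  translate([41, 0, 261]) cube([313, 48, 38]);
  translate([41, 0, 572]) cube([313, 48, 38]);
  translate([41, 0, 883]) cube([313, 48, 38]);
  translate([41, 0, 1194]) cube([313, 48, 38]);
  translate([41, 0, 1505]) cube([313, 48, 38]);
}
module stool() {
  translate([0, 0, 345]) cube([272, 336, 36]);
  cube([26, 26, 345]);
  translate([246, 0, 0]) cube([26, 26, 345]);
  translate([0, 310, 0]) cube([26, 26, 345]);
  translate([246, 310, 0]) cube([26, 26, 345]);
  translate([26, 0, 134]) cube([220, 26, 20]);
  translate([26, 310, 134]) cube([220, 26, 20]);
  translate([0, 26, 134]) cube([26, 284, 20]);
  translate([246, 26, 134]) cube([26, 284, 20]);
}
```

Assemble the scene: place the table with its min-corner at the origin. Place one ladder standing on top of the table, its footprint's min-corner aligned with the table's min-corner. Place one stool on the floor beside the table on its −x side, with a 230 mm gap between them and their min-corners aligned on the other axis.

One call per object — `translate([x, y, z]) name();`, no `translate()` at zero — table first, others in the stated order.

table();
translate([0, 0, 745]) ladder();
translate([-502, 0, 0]) stool();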